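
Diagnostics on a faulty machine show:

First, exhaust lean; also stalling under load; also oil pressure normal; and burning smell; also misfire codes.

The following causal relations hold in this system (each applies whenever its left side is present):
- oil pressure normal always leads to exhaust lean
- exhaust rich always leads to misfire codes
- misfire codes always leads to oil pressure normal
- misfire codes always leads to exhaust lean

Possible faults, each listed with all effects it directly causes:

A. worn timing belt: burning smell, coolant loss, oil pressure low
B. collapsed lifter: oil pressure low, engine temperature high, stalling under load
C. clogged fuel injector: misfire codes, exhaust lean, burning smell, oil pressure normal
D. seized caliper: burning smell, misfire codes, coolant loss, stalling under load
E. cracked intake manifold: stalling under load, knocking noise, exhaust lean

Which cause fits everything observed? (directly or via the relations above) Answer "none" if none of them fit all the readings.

Testing each hypothesis:
(A) worn timing belt — exhaust lean NO; stalling under load NO; oil pressure normal NO; burning smell yes; misfire codes NO
(B) collapsed lifter — exhaust lean NO; stalling under load yes; oil pressure normal NO; burning smell NO; misfire codes NO
(C) clogged fuel injector — exhaust lean yes; stalling under load NO; oil pressure normal yes; burning smell yes; misfire codes yes
(D) seized caliper — exhaust lean yes (via misfire codes → exhaust lean); stalling under load yes; oil pressure normal yes (via misfire codes → oil pressure normal); burning smell yes; misfire codes yes
(E) cracked intake manifold — does not account for oil pressure normal, burning smell, misfire codes
(D) alone accounts for all the evidence.

D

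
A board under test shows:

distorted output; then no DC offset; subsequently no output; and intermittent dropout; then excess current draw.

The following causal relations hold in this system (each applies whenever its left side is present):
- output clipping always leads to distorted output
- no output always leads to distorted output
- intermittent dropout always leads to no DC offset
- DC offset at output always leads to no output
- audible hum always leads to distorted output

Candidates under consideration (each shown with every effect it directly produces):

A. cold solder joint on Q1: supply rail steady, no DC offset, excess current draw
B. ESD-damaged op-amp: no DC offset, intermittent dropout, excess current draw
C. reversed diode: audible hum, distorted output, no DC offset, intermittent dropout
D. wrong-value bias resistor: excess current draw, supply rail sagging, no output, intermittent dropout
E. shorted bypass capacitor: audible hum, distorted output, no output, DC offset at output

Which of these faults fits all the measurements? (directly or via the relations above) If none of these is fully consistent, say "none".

Testing each hypothesis:
(A) cold solder joint on Q1 — does not account for distorted output, no output, intermittent dropout
(B) ESD-damaged op-amp — distorted output -; no DC offset +; no output -; intermittent dropout +; excess current draw +
(C) reversed diode — distorted output +; no DC offset +; no output -; intermittent dropout +; excess current draw -
(D) wrong-value bias resistor — accounts for every observation (distorted output by no output → distorted output)
(E) shorted bypass capacitor — distorted output +; no DC offset -; no output +; intermittent dropout -; excess current draw -
(D) alone accounts for all the evidence.

D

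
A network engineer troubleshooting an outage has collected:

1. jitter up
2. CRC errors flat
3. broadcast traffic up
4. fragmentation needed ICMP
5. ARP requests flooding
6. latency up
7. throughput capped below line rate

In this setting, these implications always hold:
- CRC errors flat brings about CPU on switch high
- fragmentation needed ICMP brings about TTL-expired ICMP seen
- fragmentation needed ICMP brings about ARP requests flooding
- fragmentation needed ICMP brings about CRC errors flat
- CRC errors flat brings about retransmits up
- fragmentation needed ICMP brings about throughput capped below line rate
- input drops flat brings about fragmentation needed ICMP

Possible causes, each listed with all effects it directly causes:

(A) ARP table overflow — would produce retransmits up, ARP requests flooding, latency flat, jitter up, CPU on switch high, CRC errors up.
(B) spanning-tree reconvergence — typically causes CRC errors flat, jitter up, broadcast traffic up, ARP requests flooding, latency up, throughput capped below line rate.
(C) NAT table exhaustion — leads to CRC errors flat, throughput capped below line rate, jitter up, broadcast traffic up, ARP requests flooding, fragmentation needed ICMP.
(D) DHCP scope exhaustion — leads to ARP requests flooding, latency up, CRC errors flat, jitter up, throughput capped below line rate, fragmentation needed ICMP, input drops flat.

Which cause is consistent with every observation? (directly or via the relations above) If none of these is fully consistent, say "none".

For each candidate, compare predicted effects to what was observed:
(A) ARP table overflow — jitter up +; CRC errors flat -; broadcast traffic up -; fragmentation needed ICMP -; ARP requests flooding +; latency up -; throughput capped below line rate -
(B) spanning-tree reconvergence — jitter up +; CRC errors flat +; broadcast traffic up +; fragmentation needed ICMP -; ARP requests flooding +; latency up +; throughput capped below line rate +
(C) NAT table exhaustion — jitter up +; CRC errors flat +; broadcast traffic up +; fragmentation needed ICMP +; ARP requests flooding +; latency up -; throughput capped below line rate +
(D) DHCP scope exhaustion — does not account for broadcast traffic up
None of the listed candidates fits everything.

none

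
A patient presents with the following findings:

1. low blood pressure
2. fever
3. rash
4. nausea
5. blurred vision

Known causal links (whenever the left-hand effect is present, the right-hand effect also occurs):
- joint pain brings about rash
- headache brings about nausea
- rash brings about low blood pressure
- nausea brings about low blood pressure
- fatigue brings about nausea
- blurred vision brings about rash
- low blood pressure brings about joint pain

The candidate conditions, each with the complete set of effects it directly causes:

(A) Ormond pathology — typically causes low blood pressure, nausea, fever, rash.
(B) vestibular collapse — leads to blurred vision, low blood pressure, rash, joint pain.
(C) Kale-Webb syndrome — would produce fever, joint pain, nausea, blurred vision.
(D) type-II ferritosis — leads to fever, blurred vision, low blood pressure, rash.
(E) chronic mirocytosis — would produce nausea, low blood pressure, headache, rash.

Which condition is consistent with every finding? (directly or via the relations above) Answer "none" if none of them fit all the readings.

C

Checking each candidate against the observations:
(A) Ormond pathology — low blood pressure match; fever match; rash match; nausea match; blurred vision miss
(B) vestibular collapse — does not account for fever, nausea
(C) Kale-Webb syndrome — low blood pressure match (by nausea → low blood pressure); fever match; rash match (by joint pain → rash); nausea match; blurred vision match
(D) type-II ferritosis — low blood pressure match; fever match; rash match; nausea miss; blurred vision match
(E) chronic mirocytosis — low blood pressure match; fever miss; rash match; nausea match; blurred vision miss
Only (C) is consistent with every observation.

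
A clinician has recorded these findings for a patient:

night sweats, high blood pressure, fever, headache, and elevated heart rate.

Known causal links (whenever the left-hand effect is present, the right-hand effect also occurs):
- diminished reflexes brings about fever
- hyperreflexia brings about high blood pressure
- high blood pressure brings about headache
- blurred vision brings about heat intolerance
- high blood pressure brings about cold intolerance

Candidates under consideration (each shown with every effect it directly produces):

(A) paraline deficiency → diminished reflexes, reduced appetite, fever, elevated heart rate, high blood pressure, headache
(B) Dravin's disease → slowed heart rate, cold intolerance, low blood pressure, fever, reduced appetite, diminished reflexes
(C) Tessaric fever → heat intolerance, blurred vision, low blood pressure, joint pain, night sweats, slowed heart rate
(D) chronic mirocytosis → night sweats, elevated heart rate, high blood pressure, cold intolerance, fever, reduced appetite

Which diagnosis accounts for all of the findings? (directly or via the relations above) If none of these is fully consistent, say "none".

D

Per-candidate check:
(A) paraline deficiency — does not account for night sweats
(B) Dravin's disease — fails on night sweats, high blood pressure, headache, elevated heart rate (predicts low blood pressure, not high blood pressure; predicts slowed heart rate, not elevated heart rate)
(C) Tessaric fever — fails on high blood pressure, fever, headache, elevated heart rate (predicts low blood pressure, not high blood pressure; predicts slowed heart rate, not elevated heart rate)
(D) chronic mirocytosis — night sweats yes; high blood pressure yes; fever yes; headache yes (by high blood pressure → headache); elevated heart rate yes
(D) is the only candidate with no mismatches.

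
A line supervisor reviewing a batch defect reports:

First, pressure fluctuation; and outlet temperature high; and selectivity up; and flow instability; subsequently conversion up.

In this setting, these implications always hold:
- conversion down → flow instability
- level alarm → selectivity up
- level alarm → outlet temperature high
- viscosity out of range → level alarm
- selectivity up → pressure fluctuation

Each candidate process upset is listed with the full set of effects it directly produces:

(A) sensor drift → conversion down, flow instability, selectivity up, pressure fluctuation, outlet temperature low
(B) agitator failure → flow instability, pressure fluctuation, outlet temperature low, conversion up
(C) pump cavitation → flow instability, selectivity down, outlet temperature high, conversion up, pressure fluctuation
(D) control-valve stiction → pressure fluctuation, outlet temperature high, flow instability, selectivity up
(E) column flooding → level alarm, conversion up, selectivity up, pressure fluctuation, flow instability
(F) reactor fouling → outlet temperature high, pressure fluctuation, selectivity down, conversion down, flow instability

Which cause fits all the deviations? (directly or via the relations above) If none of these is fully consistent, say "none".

Testing each hypothesis:
(A) sensor drift — pressure fluctuation match; outlet temperature high miss; selectivity up match; flow instability match; conversion up miss
(B) agitator failure — pressure fluctuation match; outlet temperature high miss; selectivity up miss; flow instability match; conversion up match
(C) pump cavitation — pressure fluctuation match; outlet temperature high match; selectivity up miss; flow instability match; conversion up match
(D) control-valve stiction — pressure fluctuation match; outlet temperature high match; selectivity up match; flow instability match; conversion up miss
(E) column flooding — pressure fluctuation match; outlet temperature high match (via level alarm → outlet temperature high); selectivity up match; flow instability match; conversion up match
(F) reactor fouling — pressure fluctuation match; outlet temperature high match; selectivity up miss; flow instability match; conversion up miss
Only (E) is consistent with every observation.

E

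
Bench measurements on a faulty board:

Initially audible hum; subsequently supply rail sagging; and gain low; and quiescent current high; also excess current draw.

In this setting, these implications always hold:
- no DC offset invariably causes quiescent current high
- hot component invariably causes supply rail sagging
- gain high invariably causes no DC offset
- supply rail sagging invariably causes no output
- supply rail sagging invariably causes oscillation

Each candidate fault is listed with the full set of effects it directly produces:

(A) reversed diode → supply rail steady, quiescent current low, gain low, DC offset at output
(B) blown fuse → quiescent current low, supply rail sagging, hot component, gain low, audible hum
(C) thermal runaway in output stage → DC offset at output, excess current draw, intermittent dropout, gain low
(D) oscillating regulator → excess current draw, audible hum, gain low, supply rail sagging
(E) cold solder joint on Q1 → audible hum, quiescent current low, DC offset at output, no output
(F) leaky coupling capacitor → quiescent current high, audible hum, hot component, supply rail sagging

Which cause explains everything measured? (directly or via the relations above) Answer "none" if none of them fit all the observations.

none

For each candidate, compare predicted effects to what was observed:
(A) reversed diode — fails on audible hum, supply rail sagging, quiescent current high, excess current draw (predicts supply rail steady, not supply rail sagging; predicts quiescent current low, not quiescent current high)
(B) blown fuse — audible hum match; supply rail sagging match; gain low match; quiescent current high miss; excess current draw miss
(C) thermal runaway in output stage — does not account for audible hum, supply rail sagging, quiescent current high
(D) oscillating regulator — audible hum match; supply rail sagging match; gain low match; quiescent current high miss; excess current draw match
(E) cold solder joint on Q1 — audible hum match; supply rail sagging miss; gain low miss; quiescent current high miss; excess current draw miss
(F) leaky coupling capacitor — audible hum match; supply rail sagging match; gain low miss; quiescent current high match; excess current draw miss
Every candidate fails on at least one observation.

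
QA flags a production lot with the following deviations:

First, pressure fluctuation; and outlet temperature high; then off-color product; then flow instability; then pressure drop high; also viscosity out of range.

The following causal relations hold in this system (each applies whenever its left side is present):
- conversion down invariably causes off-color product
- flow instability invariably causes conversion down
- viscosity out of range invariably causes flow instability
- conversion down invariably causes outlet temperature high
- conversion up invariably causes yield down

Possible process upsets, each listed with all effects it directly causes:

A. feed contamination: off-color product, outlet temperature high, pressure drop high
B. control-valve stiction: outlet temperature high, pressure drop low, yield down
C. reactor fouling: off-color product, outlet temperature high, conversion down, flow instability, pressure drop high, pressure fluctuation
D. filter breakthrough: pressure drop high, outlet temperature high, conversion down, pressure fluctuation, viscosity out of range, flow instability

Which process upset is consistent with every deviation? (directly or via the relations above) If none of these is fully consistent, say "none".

D

For each candidate, compare predicted effects to what was observed:
(A) feed contamination — pressure fluctuation ✗; outlet temperature high ✓; off-color product ✓; flow instability ✗; pressure drop high ✓; viscosity out of range ✗
(B) control-valve stiction — fails on pressure fluctuation, off-color product, flow instability, pressure drop high, viscosity out of range (predicts pressure drop low, not pressure drop high)
(C) reactor fouling — pressure fluctuation ✓; outlet temperature high ✓; off-color product ✓; flow instability ✓; pressure drop high ✓; viscosity out of range ✗
(D) filter breakthrough — accounts for every observation (off-color product by conversion down → off-color product)
(D) alone accounts for all the evidence.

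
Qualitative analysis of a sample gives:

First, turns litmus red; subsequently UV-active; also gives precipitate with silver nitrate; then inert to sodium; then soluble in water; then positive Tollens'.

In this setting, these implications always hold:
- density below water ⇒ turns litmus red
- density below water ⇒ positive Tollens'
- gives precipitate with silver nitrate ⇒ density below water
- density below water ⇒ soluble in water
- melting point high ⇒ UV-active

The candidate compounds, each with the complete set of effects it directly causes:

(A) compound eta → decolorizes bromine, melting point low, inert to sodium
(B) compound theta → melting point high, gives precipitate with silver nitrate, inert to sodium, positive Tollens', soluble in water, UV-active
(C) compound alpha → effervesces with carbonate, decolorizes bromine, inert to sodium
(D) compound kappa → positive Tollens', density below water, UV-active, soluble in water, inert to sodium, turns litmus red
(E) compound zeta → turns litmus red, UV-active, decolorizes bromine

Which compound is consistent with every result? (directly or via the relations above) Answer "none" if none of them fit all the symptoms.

For each candidate, compare predicted effects to what was observed:
(A) compound eta — turns litmus red ✗; UV-active ✗; gives precipitate with silver nitrate ✗; inert to sodium ✓; soluble in water ✗; positive Tollens' ✗
(B) compound theta — accounts for every observation (turns litmus red through gives precipitate with silver nitrate → density below water → turns litmus red)
(C) compound alpha — turns litmus red ✗; UV-active ✗; gives precipitate with silver nitrate ✗; inert to sodium ✓; soluble in water ✗; positive Tollens' ✗
(D) compound kappa — does not account for gives precipitate with silver nitrate
(E) compound zeta — turns litmus red ✓; UV-active ✓; gives precipitate with silver nitrate ✗; inert to sodium ✗; soluble in water ✗; positive Tollens' ✗
(B) alone accounts for all the evidence.

B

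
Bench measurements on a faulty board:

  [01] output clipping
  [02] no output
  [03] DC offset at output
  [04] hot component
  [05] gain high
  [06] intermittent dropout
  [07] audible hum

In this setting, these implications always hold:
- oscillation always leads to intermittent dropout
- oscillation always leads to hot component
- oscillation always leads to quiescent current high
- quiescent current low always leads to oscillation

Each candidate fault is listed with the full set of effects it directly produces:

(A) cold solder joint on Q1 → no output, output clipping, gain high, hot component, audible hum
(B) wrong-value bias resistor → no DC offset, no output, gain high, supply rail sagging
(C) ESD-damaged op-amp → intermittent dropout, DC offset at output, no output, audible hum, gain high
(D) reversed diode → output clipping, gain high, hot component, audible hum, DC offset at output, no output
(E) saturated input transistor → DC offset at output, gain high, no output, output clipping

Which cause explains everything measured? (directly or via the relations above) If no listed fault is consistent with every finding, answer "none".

none

Testing each hypothesis:
(A) cold solder joint on Q1 — output clipping ✓; no output ✓; DC offset at output ✗; hot component ✓; gain high ✓; intermittent dropout ✗; audible hum ✓
(B) wrong-value bias resistor — fails on output clipping, DC offset at output, hot component, intermittent dropout, audible hum (predicts no DC offset, not DC offset at output)
(C) ESD-damaged op-amp — does not account for output clipping, hot component
(D) reversed diode — output clipping ✓; no output ✓; DC offset at output ✓; hot component ✓; gain high ✓; intermittent dropout ✗; audible hum ✓
(E) saturated input transistor — does not account for hot component, intermittent dropout, audible hum
None of the listed candidates fits everything.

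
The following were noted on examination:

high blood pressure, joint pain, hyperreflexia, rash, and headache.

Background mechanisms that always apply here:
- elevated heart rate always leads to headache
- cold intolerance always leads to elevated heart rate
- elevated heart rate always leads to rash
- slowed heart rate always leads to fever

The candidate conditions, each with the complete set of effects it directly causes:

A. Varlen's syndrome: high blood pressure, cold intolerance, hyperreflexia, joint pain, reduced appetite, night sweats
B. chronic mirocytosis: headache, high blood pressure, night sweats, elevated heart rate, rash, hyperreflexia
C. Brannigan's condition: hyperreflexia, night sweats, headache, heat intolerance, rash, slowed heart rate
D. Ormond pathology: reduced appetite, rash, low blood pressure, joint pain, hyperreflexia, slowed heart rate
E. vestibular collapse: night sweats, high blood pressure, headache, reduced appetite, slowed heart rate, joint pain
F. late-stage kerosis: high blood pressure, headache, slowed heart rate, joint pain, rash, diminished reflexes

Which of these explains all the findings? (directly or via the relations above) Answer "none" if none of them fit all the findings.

Testing each hypothesis:
(A) Varlen's syndrome — high blood pressure +; joint pain +; hyperreflexia +; rash + (through cold intolerance → elevated heart rate → rash); headache + (through cold intolerance → elevated heart rate → headache)
(B) chronic mirocytosis — high blood pressure +; joint pain -; hyperreflexia +; rash +; headache +
(C) Brannigan's condition — does not account for high blood pressure, joint pain
(D) Ormond pathology — high blood pressure -; joint pain +; hyperreflexia +; rash +; headache -
(E) vestibular collapse — high blood pressure +; joint pain +; hyperreflexia -; rash -; headache +
(F) late-stage kerosis — high blood pressure +; joint pain +; hyperreflexia -; rash +; headache +
Only (A) is consistent with every observation.

A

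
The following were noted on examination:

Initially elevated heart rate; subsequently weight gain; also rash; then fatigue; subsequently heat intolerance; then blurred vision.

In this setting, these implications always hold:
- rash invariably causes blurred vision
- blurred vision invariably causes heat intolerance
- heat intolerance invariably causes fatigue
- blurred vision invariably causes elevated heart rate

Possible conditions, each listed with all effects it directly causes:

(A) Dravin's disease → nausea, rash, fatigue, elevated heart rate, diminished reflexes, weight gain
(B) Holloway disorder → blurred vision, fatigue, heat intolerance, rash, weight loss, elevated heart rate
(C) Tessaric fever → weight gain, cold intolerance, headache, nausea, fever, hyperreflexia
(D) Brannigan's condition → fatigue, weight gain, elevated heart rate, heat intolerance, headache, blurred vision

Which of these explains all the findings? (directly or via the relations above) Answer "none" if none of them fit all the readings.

A

For each candidate, compare predicted effects to what was observed:
(A) Dravin's disease — accounts for every observation (heat intolerance through rash → blurred vision → heat intolerance)
(B) Holloway disorder — elevated heart rate yes; weight gain NO; rash yes; fatigue yes; heat intolerance yes; blurred vision yes
(C) Tessaric fever — fails on elevated heart rate, rash, fatigue, heat intolerance, blurred vision (predicts cold intolerance, not heat intolerance)
(D) Brannigan's condition — does not account for rash
(A) is the only candidate with no mismatches.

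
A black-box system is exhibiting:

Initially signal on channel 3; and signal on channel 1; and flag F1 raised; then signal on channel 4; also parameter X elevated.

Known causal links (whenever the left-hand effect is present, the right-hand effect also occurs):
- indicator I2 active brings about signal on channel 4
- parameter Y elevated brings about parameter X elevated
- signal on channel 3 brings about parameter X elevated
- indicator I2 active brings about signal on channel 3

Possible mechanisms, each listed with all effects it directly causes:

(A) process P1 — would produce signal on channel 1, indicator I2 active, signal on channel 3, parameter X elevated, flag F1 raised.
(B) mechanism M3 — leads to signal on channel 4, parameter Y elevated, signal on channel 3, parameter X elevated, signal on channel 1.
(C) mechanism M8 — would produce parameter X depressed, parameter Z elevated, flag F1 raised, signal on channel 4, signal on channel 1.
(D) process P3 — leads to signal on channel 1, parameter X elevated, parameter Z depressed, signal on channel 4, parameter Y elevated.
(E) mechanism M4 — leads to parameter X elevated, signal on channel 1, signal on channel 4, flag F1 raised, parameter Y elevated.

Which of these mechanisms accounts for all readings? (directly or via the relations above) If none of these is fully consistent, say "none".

Checking each candidate against the observations:
(A) process P1 — signal on channel 3 yes; signal on channel 1 yes; flag F1 raised yes; signal on channel 4 yes (via indicator I2 active → signal on channel 4); parameter X elevated yes
(B) mechanism M3 — signal on channel 3 yes; signal on channel 1 yes; flag F1 raised NO; signal on channel 4 yes; parameter X elevated yes
(C) mechanism M8 — fails on signal on channel 3, parameter X elevated (predicts parameter X depressed, not parameter X elevated)
(D) process P3 — signal on channel 3 NO; signal on channel 1 yes; flag F1 raised NO; signal on channel 4 yes; parameter X elevated yes
(E) mechanism M4 — signal on channel 3 NO; signal on channel 1 yes; flag F1 raised yes; signal on channel 4 yes; parameter X elevated yes
(A) alone accounts for all the evidence.

A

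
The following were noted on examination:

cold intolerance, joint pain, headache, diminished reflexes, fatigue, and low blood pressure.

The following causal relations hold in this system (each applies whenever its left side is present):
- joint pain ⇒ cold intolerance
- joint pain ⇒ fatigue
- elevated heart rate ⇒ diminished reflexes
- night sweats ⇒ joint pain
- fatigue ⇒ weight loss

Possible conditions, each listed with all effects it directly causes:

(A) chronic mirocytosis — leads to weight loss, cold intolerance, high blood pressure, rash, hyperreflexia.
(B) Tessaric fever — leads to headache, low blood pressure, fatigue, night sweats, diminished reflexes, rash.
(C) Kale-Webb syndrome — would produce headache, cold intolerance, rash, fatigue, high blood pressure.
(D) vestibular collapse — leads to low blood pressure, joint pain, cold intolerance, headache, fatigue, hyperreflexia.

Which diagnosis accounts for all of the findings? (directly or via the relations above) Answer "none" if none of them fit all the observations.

B

Checking each candidate against the observations:
(A) chronic mirocytosis — fails on joint pain, headache, diminished reflexes, fatigue, low blood pressure (predicts hyperreflexia, not diminished reflexes; predicts high blood pressure, not low blood pressure)
(B) Tessaric fever — cold intolerance ✓ (by night sweats → joint pain → cold intolerance); joint pain ✓ (by night sweats → joint pain); headache ✓; diminished reflexes ✓; fatigue ✓; low blood pressure ✓
(C) Kale-Webb syndrome — fails on joint pain, diminished reflexes, low blood pressure (predicts high blood pressure, not low blood pressure)
(D) vestibular collapse — fails on diminished reflexes (predicts hyperreflexia, not diminished reflexes)
(B) alone accounts for all the evidence.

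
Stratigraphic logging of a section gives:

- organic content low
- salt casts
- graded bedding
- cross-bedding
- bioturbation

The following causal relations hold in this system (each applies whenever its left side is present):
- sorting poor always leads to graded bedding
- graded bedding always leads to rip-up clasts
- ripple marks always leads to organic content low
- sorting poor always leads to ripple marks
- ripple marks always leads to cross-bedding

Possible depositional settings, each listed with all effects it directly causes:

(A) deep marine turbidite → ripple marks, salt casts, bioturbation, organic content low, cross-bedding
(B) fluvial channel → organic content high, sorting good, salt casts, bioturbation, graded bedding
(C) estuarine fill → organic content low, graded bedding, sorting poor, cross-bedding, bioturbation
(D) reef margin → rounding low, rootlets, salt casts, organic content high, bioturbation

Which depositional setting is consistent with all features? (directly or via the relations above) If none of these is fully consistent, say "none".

Checking each candidate against the observations:
(A) deep marine turbidite — does not account for graded bedding
(B) fluvial channel — fails on organic content low, cross-bedding (predicts organic content high, not organic content low)
(C) estuarine fill — organic content low ✓; salt casts ✗; graded bedding ✓; cross-bedding ✓; bioturbation ✓
(D) reef margin — fails on organic content low, graded bedding, cross-bedding (predicts organic content high, not organic content low)
Every candidate fails on at least one observation.

none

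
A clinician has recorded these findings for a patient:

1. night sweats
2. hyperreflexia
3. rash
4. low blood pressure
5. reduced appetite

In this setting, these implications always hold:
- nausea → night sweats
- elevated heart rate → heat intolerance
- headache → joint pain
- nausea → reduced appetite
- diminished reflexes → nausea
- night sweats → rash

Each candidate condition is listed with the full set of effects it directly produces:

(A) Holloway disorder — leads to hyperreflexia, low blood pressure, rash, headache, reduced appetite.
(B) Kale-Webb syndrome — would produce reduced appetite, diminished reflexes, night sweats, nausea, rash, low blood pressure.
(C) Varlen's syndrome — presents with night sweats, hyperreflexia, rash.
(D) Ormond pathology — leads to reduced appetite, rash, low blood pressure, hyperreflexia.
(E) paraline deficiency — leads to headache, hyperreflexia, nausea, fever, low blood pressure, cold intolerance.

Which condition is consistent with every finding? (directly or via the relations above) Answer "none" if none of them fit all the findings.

E

Testing each hypothesis:
(A) Holloway disorder — does not account for night sweats
(B) Kale-Webb syndrome — night sweats yes; hyperreflexia NO; rash yes; low blood pressure yes; reduced appetite yes
(C) Varlen's syndrome — night sweats yes; hyperreflexia yes; rash yes; low blood pressure NO; reduced appetite NO
(D) Ormond pathology — does not account for night sweats
(E) paraline deficiency — night sweats yes (via nausea → night sweats); hyperreflexia yes; rash yes (via nausea → night sweats → rash); low blood pressure yes; reduced appetite yes (via nausea → reduced appetite)
(E) is the only candidate with no mismatches.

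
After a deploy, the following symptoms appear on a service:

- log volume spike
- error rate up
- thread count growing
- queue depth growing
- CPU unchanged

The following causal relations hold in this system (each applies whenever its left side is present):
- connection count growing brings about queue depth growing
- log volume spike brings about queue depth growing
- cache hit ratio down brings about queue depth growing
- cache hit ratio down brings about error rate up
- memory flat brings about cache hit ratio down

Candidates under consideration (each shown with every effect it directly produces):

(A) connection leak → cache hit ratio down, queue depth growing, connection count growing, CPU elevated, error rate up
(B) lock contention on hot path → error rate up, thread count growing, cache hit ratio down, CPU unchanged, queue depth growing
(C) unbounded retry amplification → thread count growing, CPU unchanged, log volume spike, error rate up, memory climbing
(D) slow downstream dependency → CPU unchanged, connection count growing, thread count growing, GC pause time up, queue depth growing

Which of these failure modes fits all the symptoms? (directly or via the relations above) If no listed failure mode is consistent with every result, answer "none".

For each candidate, compare predicted effects to what was observed:
(A) connection leak — log volume spike ✗; error rate up ✓; thread count growing ✗; queue depth growing ✓; CPU unchanged ✗
(B) lock contention on hot path — log volume spike ✗; error rate up ✓; thread count growing ✓; queue depth growing ✓; CPU unchanged ✓
(C) unbounded retry amplification — log volume spike ✓; error rate up ✓; thread count growing ✓; queue depth growing ✓ (via log volume spike → queue depth growing); CPU unchanged ✓
(D) slow downstream dependency — log volume spike ✗; error rate up ✗; thread count growing ✓; queue depth growing ✓; CPU unchanged ✓
Only (C) is consistent with every observation.

C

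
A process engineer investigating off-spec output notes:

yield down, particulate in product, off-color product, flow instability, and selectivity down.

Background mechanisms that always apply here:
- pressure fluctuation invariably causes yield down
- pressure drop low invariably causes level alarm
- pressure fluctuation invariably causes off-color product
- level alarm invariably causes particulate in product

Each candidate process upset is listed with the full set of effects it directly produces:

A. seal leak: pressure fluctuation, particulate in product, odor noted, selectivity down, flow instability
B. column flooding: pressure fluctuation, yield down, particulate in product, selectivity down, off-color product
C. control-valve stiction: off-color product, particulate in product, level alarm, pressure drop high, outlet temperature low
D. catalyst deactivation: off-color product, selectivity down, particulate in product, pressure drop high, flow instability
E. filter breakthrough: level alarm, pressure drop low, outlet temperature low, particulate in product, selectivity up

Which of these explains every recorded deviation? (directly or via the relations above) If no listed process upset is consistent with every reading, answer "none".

Checking each candidate against the observations:
(A) seal leak — yield down ✓ (through pressure fluctuation → yield down); particulate in product ✓; off-color product ✓ (through pressure fluctuation → off-color product); flow instability ✓; selectivity down ✓
(B) column flooding — yield down ✓; particulate in product ✓; off-color product ✓; flow instability ✗; selectivity down ✓
(C) control-valve stiction — yield down ✗; particulate in product ✓; off-color product ✓; flow instability ✗; selectivity down ✗
(D) catalyst deactivation — does not account for yield down
(E) filter breakthrough — yield down ✗; particulate in product ✓; off-color product ✗; flow instability ✗; selectivity down ✗
(A) is the only candidate with no mismatches.

A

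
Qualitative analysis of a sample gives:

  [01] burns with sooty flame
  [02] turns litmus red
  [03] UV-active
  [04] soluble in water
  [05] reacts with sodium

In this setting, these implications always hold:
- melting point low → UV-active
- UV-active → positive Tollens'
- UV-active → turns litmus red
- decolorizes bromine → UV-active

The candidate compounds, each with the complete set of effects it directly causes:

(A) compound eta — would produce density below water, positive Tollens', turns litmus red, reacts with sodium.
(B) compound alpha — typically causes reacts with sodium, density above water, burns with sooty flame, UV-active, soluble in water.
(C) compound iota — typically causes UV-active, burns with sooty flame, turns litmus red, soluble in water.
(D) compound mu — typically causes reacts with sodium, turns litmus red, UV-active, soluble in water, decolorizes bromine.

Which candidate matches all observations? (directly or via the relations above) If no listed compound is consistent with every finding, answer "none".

Per-candidate check:
(A) compound eta — burns with sooty flame -; turns litmus red +; UV-active -; soluble in water -; reacts with sodium +
(B) compound alpha — accounts for every observation (turns litmus red by UV-active → turns litmus red)
(C) compound iota — burns with sooty flame +; turns litmus red +; UV-active +; soluble in water +; reacts with sodium -
(D) compound mu — does not account for burns with sooty flame
(B) alone accounts for all the evidence.

B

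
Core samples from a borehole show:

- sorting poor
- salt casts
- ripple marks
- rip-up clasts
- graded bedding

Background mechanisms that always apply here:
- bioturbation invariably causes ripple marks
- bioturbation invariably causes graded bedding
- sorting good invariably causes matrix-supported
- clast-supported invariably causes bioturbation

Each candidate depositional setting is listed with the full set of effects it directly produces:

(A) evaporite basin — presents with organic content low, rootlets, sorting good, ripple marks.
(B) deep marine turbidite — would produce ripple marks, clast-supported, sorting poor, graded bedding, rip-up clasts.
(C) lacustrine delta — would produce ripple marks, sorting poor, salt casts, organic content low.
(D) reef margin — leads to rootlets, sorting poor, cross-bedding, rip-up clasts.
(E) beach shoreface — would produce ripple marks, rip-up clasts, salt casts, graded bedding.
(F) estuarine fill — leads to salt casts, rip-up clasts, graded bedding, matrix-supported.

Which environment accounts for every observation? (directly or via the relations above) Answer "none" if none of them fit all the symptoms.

none

Checking each candidate against the observations:
(A) evaporite basin — fails on sorting poor, salt casts, rip-up clasts, graded bedding (predicts sorting good, not sorting poor)
(B) deep marine turbidite — does not account for salt casts
(C) lacustrine delta — does not account for rip-up clasts, graded bedding
(D) reef margin — sorting poor ✓; salt casts ✗; ripple marks ✗; rip-up clasts ✓; graded bedding ✗
(E) beach shoreface — does not account for sorting poor
(F) estuarine fill — does not account for sorting poor, ripple marks
None of the listed candidates fits everything.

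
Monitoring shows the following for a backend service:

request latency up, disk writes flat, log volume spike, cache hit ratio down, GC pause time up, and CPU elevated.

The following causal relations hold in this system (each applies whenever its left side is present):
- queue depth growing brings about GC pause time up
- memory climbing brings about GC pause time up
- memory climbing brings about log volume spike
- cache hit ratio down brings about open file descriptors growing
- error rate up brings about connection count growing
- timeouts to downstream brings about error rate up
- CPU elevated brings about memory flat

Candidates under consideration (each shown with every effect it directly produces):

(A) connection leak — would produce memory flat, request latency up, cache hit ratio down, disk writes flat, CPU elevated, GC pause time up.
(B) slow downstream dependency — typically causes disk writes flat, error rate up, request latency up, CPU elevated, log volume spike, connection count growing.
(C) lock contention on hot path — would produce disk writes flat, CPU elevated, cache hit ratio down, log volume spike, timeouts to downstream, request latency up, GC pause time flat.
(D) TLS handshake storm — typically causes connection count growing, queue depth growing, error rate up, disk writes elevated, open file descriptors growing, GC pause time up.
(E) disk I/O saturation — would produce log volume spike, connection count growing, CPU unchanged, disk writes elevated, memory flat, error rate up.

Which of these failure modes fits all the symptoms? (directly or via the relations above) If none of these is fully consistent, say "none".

none

For each candidate, compare predicted effects to what was observed:
(A) connection leak — request latency up ✓; disk writes flat ✓; log volume spike ✗; cache hit ratio down ✓; GC pause time up ✓; CPU elevated ✓
(B) slow downstream dependency — does not account for cache hit ratio down, GC pause time up
(C) lock contention on hot path — fails on GC pause time up (predicts GC pause time flat, not GC pause time up)
(D) TLS handshake storm — request latency up ✗; disk writes flat ✗; log volume spike ✗; cache hit ratio down ✗; GC pause time up ✓; CPU elevated ✗
(E) disk I/O saturation — fails on request latency up, disk writes flat, cache hit ratio down, GC pause time up, CPU elevated (predicts disk writes elevated, not disk writes flat; predicts CPU unchanged, not CPU elevated)
No candidate is consistent with all observations.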